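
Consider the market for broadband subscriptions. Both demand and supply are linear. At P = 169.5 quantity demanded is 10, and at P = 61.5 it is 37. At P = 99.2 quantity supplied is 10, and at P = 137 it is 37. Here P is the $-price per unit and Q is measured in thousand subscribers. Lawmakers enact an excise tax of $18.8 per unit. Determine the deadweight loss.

$32.73 thousand

Demand slope = (61.5 − 169.5)/(37 − 10) = −4, so P = 209.5 − 4Q.
Supply slope = (137 − 99.2)/(37 − 10) = 1.4, so P = 85.2 + 1.4Q.
Competitive equilibrium: 209.5 − 4Q = 85.2 + 1.4Q → Q* = 23.0185, P* = 117.4259.
With the tax, the buyer price exceeds the seller price by 18.8: (209.5 − 4Q) − (85.2 + 1.4Q) = 18.8 → Q' = 19.537.
ΔQ = 23.0185 − 19.537 = 3.4815; the wedge equals the tax, 18.8.
Welfare loss = ½ × 3.4815 × 18.8 = $32.73 thousand.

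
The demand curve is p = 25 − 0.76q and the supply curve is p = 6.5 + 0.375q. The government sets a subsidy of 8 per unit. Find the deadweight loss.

28.19

Competitive equilibrium: 25 − 0.76q = 6.5 + 0.375q → q* = 16.2996, p* = 12.6123.
The subsidy lowers effective supply by 8: p = 0.375q − 1.5.
New quantity: 25 − 0.76q = 0.375q − 1.5 → q' = 23.348.
Overproduction Δq = 23.348 − 16.2996 = 7.0484; wedge = subsidy = 8.
The triangle = ½ × 7.0484 × 8 = 28.19.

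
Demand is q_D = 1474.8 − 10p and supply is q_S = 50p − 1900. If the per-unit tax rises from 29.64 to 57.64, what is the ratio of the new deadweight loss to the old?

In inverse form: demand p = 147.48 − 0.1q, supply p = 38 + 0.02q.
Competitive equilibrium: 147.48 − 0.1q = 38 + 0.02q → q* = 912.3333, p* = 56.2467.
For a per-unit tax t: Δq = t/0.12, so DWL = ½·t·(t/0.12) = t²/0.24.
At t = 29.64: DWL = 3660.54. At t = 57.64: DWL = 13843.207.
Ratio = (57.64/29.64)² = 3.782.

3.782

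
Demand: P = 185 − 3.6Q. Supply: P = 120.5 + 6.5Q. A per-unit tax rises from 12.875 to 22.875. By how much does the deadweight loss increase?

17.70

Competitive equilibrium: 185 − 3.6Q = 120.5 + 6.5Q → Q* = 6.3861, P* = 162.0099.
For a per-unit tax t: ΔQ = t/10.1, so DWL = ½·t·(t/10.1) = t²/20.2.
At t = 12.875: DWL = 8.206. At t = 22.875: DWL = 25.904.
Increase = 25.904 − 8.206 = 17.70.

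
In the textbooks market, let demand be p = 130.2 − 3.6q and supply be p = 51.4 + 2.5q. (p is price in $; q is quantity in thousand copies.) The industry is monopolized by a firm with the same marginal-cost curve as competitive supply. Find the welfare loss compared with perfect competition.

Competitive equilibrium: 130.2 − 3.6q = 51.4 + 2.5q → q* = 12.918, p* = 83.6951.
Marginal revenue: MR = 130.2 − 7.2q. Set MR = MC: 130.2 − 7.2q = 51.4 + 2.5q → q_m = 8.1237.
Price p_m = 130.2 − 3.6·8.1237 = 100.9547; MC(q_m) = 51.4 + 2.5·8.1237 = 71.7093.
Competitive q* = 12.918, so Δq = 4.7943; wedge = 100.9547 − 71.7093 = 29.2454.
DWL = ½ × 4.7943 × 29.2454 = $70.11 thousand.

$70.11 thousand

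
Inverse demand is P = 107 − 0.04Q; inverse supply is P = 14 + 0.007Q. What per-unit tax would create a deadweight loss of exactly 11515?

Competitive equilibrium: 107 − 0.04Q = 14 + 0.007Q → Q* = 1978.7234, P* = 27.8511.
A tax t gives ΔQ = t/0.047 and wedge t, so DWL = t²/0.094.
t²/0.094 = 11515 → t² = 1082.41 → t = 32.9.

32.9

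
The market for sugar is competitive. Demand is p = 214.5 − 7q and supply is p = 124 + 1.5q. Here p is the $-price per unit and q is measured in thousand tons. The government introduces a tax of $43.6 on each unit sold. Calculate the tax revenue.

Competitive equilibrium: 214.5 − 7q = 124 + 1.5q → q* = 10.6471, p* = 139.9706.
With the tax, the buyer price exceeds the seller price by 43.6: (214.5 − 7q) − (124 + 1.5q) = 43.6 → q' = 5.5176.
Tax revenue = 43.6 × 5.5176 = $240.57 thousand.

$240.57 thousand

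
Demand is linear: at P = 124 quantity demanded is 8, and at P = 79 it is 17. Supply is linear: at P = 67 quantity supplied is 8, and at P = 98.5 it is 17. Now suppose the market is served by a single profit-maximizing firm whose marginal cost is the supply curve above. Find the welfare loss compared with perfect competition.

Demand slope = (79 − 124)/(17 − 8) = −5, so P = 164 − 5Q.
Supply slope = (98.5 − 67)/(17 − 8) = 3.5, so P = 39 + 3.5Q.
Competitive equilibrium: 164 − 5Q = 39 + 3.5Q → Q* = 14.7059, P* = 90.4706.
Marginal revenue: MR = 164 − 10Q. Set MR = MC: 164 − 10Q = 39 + 3.5Q → Q_m = 9.2593.
Price P_m = 164 − 5·9.2593 = 117.7035; MC(Q_m) = 39 + 3.5·9.2593 = 71.4076.
Competitive Q* = 14.7059, so ΔQ = 5.4466; wedge = 117.7035 − 71.4076 = 46.2959.
Deadweight loss = ½ × 5.4466 × 46.2959 = 126.08.

126.08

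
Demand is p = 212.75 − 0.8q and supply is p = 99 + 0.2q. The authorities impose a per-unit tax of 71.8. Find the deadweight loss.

2577.62

Competitive equilibrium: 212.75 − 0.8q = 99 + 0.2q → q* = 113.75, p* = 121.75.
With the tax, the buyer price exceeds the seller price by 71.8: (212.75 − 0.8q) − (99 + 0.2q) = 71.8 → q' = 41.95.
Δq = 113.75 − 41.95 = 71.8; the wedge equals the tax, 71.8.
The triangle = ½ × 71.8 × 71.8 = 2577.62.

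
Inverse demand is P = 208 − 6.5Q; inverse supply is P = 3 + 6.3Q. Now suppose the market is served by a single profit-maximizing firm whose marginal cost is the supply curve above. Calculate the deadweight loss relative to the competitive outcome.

Competitive equilibrium: 208 − 6.5Q = 3 + 6.3Q → Q* = 16.0156, P* = 103.8984.
Marginal revenue: MR = 208 − 13Q. Set MR = MC: 208 − 13Q = 3 + 6.3Q → Q_m = 10.6218.
Price P_m = 208 − 6.5·10.6218 = 138.9583; MC(Q_m) = 3 + 6.3·10.6218 = 69.9173.
Competitive Q* = 16.0156, so ΔQ = 5.3938; wedge = 138.9583 − 69.9173 = 69.041.
DWL = ½ × 5.3938 × 69.041 = 186.20.

186.20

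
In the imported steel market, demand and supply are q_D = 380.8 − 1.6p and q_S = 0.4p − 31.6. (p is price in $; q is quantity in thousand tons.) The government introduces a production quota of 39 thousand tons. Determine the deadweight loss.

$220.52 thousand

In inverse form: demand p = 238 − 0.625q, supply p = 79 + 2.5q.
Competitive equilibrium: 238 − 0.625q = 79 + 2.5q → q* = 50.88, p* = 206.2.
At q = 39: demand price = 238 − 0.625·39 = 213.625; supply price = 79 + 2.5·39 = 176.5.
Δq = 50.88 − 39 = 11.88; wedge = 213.625 − 176.5 = 37.125.
The triangle = ½ × 11.88 × 37.125 = $220.52 thousand.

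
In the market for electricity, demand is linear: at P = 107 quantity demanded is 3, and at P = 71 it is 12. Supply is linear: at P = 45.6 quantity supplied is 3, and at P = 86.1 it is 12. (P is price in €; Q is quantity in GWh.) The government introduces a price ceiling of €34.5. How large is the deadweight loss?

Demand slope = (71 − 107)/(12 − 3) = −4, so P = 119 − 4Q.
Supply slope = (86.1 − 45.6)/(12 − 3) = 4.5, so P = 32.1 + 4.5Q.
Competitive equilibrium: 119 − 4Q = 32.1 + 4.5Q → Q* = 10.22353, P* = 78.10588.
At the ceiling P = 34.5, quantity supplied = (34.5 − 32.1)/4.5 = 0.53333.
Willingness to pay at Q' = 0.53333: 119 − 4·0.53333 = 116.86668.
ΔQ = 10.22353 − 0.53333 = 9.6902; wedge = 116.86668 − 34.5 = 82.36668.
Welfare loss = ½ × 9.6902 × 82.36668 = €399.07.

€399.07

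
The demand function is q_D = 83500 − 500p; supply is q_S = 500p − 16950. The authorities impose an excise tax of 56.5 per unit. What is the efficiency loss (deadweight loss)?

In inverse form: demand p = 167 − 0.002q, supply p = 33.9 + 0.002q.
Competitive equilibrium: 167 − 0.002q = 33.9 + 0.002q → q* = 33275, p* = 100.45.
With the tax, the buyer price exceeds the seller price by 56.5: (167 − 0.002q) − (33.9 + 0.002q) = 56.5 → q' = 19150.
Δq = 33275 − 19150 = 14125; the wedge equals the tax, 56.5.
The triangle = ½ × 14125 × 56.5 = 399031.25.

399031.25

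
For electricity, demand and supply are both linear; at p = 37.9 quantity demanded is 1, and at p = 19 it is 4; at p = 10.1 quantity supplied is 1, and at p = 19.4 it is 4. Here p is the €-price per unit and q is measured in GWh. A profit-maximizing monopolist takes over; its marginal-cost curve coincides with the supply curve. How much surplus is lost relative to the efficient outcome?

€11.85

Demand slope = (19 − 37.9)/(4 − 1) = −6.3, so p = 44.2 − 6.3q.
Supply slope = (19.4 − 10.1)/(4 − 1) = 3.1, so p = 7 + 3.1q.
Competitive equilibrium: 44.2 − 6.3q = 7 + 3.1q → q* = 3.9574, p* = 19.2681.
Marginal revenue: MR = 44.2 − 12.6q. Set MR = MC: 44.2 − 12.6q = 7 + 3.1q → q_m = 2.3694.
Price p_m = 44.2 − 6.3·2.3694 = 29.2728; MC(q_m) = 7 + 3.1·2.3694 = 14.3451.
Competitive q* = 3.9574, so Δq = 1.588; wedge = 29.2728 − 14.3451 = 14.9277.
The triangle = ½ × 1.588 × 14.9277 = €11.85.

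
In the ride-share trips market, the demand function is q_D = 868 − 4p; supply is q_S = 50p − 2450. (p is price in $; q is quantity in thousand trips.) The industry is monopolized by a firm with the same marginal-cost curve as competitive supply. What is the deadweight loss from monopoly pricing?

$12080.87 thousand

In inverse form: demand p = 217 − 0.25q, supply p = 49 + 0.02q.
Competitive equilibrium: 217 − 0.25q = 49 + 0.02q → q* = 622.22222, p* = 61.44444.
Marginal revenue: MR = 217 − 0.5q. Set MR = MC: 217 − 0.5q = 49 + 0.02q → q_m = 323.07692.
Price p_m = 217 − 0.25·323.07692 = 136.23077; MC(q_m) = 49 + 0.02·323.07692 = 55.46154.
Competitive q* = 622.22222, so Δq = 299.1453; wedge = 136.23077 − 55.46154 = 80.76923.
The triangle = ½ × 299.1453 × 80.76923 = $12080.87 thousand.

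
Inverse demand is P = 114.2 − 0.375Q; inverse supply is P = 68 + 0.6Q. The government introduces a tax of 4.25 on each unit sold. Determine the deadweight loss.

9.26

Competitive equilibrium: 114.2 − 0.375Q = 68 + 0.6Q → Q* = 47.3846, P* = 96.4308.
With the tax, the buyer price exceeds the seller price by 4.25: (114.2 − 0.375Q) − (68 + 0.6Q) = 4.25 → Q' = 43.0256.
ΔQ = 47.3846 − 43.0256 = 4.359; the wedge equals the tax, 4.25.
Deadweight loss = ½ × 4.359 × 4.25 = 9.26.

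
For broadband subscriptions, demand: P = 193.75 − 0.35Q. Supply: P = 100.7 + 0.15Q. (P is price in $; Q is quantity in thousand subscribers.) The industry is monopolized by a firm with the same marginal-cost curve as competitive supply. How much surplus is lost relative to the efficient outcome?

$1468.02 thousand

Competitive equilibrium: 193.75 − 0.35Q = 100.7 + 0.15Q → Q* = 186.1, P* = 128.615.
Marginal revenue: MR = 193.75 − 0.7Q. Set MR = MC: 193.75 − 0.7Q = 100.7 + 0.15Q → Q_m = 109.4706.
Price P_m = 193.75 − 0.35·109.4706 = 155.4353; MC(Q_m) = 100.7 + 0.15·109.4706 = 117.1206.
Competitive Q* = 186.1, so ΔQ = 76.6294; wedge = 155.4353 − 117.1206 = 38.3147.
DWL = ½ × 76.6294 × 38.3147 = $1468.02 thousand.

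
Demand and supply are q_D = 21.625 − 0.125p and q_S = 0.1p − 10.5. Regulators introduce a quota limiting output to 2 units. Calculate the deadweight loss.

28.44

In inverse form: demand p = 173 − 8q, supply p = 105 + 10q.
Competitive equilibrium: 173 − 8q = 105 + 10q → q* = 3.7778, p* = 142.7778.
At q = 2: demand price = 173 − 8·2 = 157; supply price = 105 + 10·2 = 125.
Δq = 3.7778 − 2 = 1.7778; wedge = 157 − 125 = 32.
The triangle = ½ × 1.7778 × 32 = 28.44.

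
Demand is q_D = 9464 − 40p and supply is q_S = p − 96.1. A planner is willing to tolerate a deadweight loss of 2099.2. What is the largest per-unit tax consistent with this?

65.6

In inverse form: demand p = 236.6 − 0.025q, supply p = 96.1 + q.
Competitive equilibrium: 236.6 − 0.025q = 96.1 + q → q* = 137.0732, p* = 233.1732.
A tax t gives Δq = t/1.025 and wedge t, so DWL = t²/2.05.
t²/2.05 = 2099.2 → t² = 4303.36 → t = 65.6.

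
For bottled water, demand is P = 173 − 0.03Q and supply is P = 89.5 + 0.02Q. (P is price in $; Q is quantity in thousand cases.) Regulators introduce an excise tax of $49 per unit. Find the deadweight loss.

$24010 thousand

Competitive equilibrium: 173 − 0.03Q = 89.5 + 0.02Q → Q* = 1670, P* = 122.9.
With the tax, the buyer price exceeds the seller price by 49: (173 − 0.03Q) − (89.5 + 0.02Q) = 49 → Q' = 690.
ΔQ = 1670 − 690 = 980; the wedge equals the tax, 49.
Deadweight loss = ½ × 980 × 49 = $24010 thousand.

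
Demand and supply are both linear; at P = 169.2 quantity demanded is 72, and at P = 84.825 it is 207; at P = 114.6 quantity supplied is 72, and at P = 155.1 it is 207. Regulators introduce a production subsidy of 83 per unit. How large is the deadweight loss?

Demand slope = (84.825 − 169.2)/(207 − 72) = −0.625, so P = 214.2 − 0.625Q.
Supply slope = (155.1 − 114.6)/(207 − 72) = 0.3, so P = 93 + 0.3Q.
Competitive equilibrium: 214.2 − 0.625Q = 93 + 0.3Q → Q* = 131.02703, P* = 132.30811.
The subsidy lowers effective supply by 83: P = 10 + 0.3Q.
New quantity: 214.2 − 0.625Q = 10 + 0.3Q → Q' = 220.75676.
Overproduction ΔQ = 220.75676 − 131.02703 = 89.72973; wedge = subsidy = 83.
Deadweight loss = ½ × 89.72973 × 83 = 3723.78.

3723.78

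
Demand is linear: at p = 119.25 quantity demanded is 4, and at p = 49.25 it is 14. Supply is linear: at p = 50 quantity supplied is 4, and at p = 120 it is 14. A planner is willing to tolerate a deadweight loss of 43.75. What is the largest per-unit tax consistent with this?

35

Demand slope = (49.25 − 119.25)/(14 − 4) = −7, so p = 147.25 − 7q.
Supply slope = (120 − 50)/(14 − 4) = 7, so p = 22 + 7q.
Competitive equilibrium: 147.25 − 7q = 22 + 7q → q* = 8.9464, p* = 84.625.
A tax t gives Δq = t/14 and wedge t, so DWL = t²/28.
t²/28 = 43.75 → t² = 1225 → t = 35.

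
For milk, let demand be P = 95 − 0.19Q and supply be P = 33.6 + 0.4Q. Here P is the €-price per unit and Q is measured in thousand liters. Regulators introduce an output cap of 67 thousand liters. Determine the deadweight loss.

€405.34 thousand

Competitive equilibrium: 95 − 0.19Q = 33.6 + 0.4Q → Q* = 104.0678, P* = 75.2271.
At Q = 67: demand price = 95 − 0.19·67 = 82.27; supply price = 33.6 + 0.4·67 = 60.4.
ΔQ = 104.0678 − 67 = 37.0678; wedge = 82.27 − 60.4 = 21.87.
DWL = ½ × 37.0678 × 21.87 = €405.34 thousand.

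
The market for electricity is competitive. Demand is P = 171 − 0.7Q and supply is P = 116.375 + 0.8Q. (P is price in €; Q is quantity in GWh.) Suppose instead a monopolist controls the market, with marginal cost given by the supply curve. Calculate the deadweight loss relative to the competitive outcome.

€100.70

Competitive equilibrium: 171 − 0.7Q = 116.375 + 0.8Q → Q* = 36.4167, P* = 145.5083.
Marginal revenue: MR = 171 − 1.4Q. Set MR = MC: 171 − 1.4Q = 116.375 + 0.8Q → Q_m = 24.8295.
Price P_m = 171 − 0.7·24.8295 = 153.6194; MC(Q_m) = 116.375 + 0.8·24.8295 = 136.2386.
Competitive Q* = 36.4167, so ΔQ = 11.5872; wedge = 153.6194 − 136.2386 = 17.3808.
DWL = ½ × 11.5872 × 17.3808 = €100.70.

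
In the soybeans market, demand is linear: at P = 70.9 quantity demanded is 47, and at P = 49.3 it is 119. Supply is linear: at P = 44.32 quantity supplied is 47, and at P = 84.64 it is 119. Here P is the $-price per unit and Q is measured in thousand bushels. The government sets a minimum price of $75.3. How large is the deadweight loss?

Demand slope = (49.3 − 70.9)/(119 − 47) = −0.3, so P = 85 − 0.3Q.
Supply slope = (84.64 − 44.32)/(119 − 47) = 0.56, so P = 18 + 0.56Q.
Competitive equilibrium: 85 − 0.3Q = 18 + 0.56Q → Q* = 77.907, P* = 61.6279.
At the floor P = 75.3, quantity demanded = (85 − 75.3)/0.3 = 32.3333.
Sellers' marginal cost at Q' = 32.3333: 18 + 0.56·32.3333 = 36.1066.
ΔQ = 77.907 − 32.3333 = 45.5737; wedge = 75.3 − 36.1066 = 39.1934.
The triangle = ½ × 45.5737 × 39.1934 = $893.09 thousand.

$893.09 thousand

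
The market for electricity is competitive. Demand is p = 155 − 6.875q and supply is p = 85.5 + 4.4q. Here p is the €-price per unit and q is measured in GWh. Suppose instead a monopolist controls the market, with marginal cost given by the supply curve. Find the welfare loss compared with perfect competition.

Competitive equilibrium: 155 − 6.875q = 85.5 + 4.4q → q* = 6.1641, p* = 112.622.
Marginal revenue: MR = 155 − 13.75q. Set MR = MC: 155 − 13.75q = 85.5 + 4.4q → q_m = 3.8292.
Price p_m = 155 − 6.875·3.8292 = 128.6743; MC(q_m) = 85.5 + 4.4·3.8292 = 102.3485.
Competitive q* = 6.1641, so Δq = 2.3349; wedge = 128.6743 − 102.3485 = 26.3258.
The triangle = ½ × 2.3349 × 26.3258 = €30.73.

€30.73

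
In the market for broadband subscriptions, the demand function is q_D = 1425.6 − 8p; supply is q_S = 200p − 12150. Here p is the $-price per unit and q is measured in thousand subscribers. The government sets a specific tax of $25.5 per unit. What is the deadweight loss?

In inverse form: demand p = 178.2 − 0.125q, supply p = 60.75 + 0.005q.
Competitive equilibrium: 178.2 − 0.125q = 60.75 + 0.005q → q* = 903.4615, p* = 65.2673.
With the tax, the buyer price exceeds the seller price by 25.5: (178.2 − 0.125q) − (60.75 + 0.005q) = 25.5 → q' = 707.3077.
Δq = 903.4615 − 707.3077 = 196.1538; the wedge equals the tax, 25.5.
DWL = ½ × 196.1538 × 25.5 = $2500.96 thousand.

$2500.96 thousand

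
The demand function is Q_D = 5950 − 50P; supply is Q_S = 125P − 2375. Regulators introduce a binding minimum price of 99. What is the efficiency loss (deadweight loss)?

92571.43

In inverse form: demand P = 119 − 0.02Q, supply P = 19 + 0.008Q.
Competitive equilibrium: 119 − 0.02Q = 19 + 0.008Q → Q* = 3571.4286, P* = 47.5714.
At the floor P = 99, quantity demanded = (119 − 99)/0.02 = 1000.
Sellers' marginal cost at Q' = 1000: 19 + 0.008·1000 = 27.
ΔQ = 3571.4286 − 1000 = 2571.4286; wedge = 99 − 27 = 72.
The triangle = ½ × 2571.4286 × 72 = 92571.43.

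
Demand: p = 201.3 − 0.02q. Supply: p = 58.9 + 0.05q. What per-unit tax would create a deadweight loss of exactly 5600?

Competitive equilibrium: 201.3 − 0.02q = 58.9 + 0.05q → q* = 2034.2857, p* = 160.6143.
A tax t gives Δq = t/0.07 and wedge t, so DWL = t²/0.14.
t²/0.14 = 5600 → t² = 784 → t = 28.

28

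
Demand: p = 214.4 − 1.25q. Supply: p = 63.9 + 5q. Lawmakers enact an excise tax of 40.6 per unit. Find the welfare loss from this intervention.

131.87

Competitive equilibrium: 214.4 − 1.25q = 63.9 + 5q → q* = 24.08, p* = 184.3.
With the tax, the buyer price exceeds the seller price by 40.6: (214.4 − 1.25q) − (63.9 + 5q) = 40.6 → q' = 17.584.
Δq = 24.08 − 17.584 = 6.496; the wedge equals the tax, 40.6.
DWL = ½ × 6.496 × 40.6 = 131.87.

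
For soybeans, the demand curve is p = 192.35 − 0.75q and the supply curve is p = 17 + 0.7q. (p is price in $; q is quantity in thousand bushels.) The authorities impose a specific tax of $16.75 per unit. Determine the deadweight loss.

$96.75 thousand

Competitive equilibrium: 192.35 − 0.75q = 17 + 0.7q → q* = 120.931, p* = 101.6517.
With the tax, the buyer price exceeds the seller price by 16.75: (192.35 − 0.75q) − (17 + 0.7q) = 16.75 → q' = 109.3793.
Δq = 120.931 − 109.3793 = 11.5517; the wedge equals the tax, 16.75.
Welfare loss = ½ × 11.5517 × 16.75 = $96.75 thousand.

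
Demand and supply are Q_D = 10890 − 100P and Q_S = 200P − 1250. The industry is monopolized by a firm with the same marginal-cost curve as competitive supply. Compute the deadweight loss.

In inverse form: demand P = 108.9 − 0.01Q, supply P = 6.25 + 0.005Q.
Competitive equilibrium: 108.9 − 0.01Q = 6.25 + 0.005Q → Q* = 6843.3333, P* = 40.4667.
Marginal revenue: MR = 108.9 − 0.02Q. Set MR = MC: 108.9 − 0.02Q = 6.25 + 0.005Q → Q_m = 4106.
Price P_m = 108.9 − 0.01·4106 = 67.84; MC(Q_m) = 6.25 + 0.005·4106 = 26.78.
Competitive Q* = 6843.3333, so ΔQ = 2737.3333; wedge = 67.84 − 26.78 = 41.06.
DWL = ½ × 2737.3333 × 41.06 = 56197.45.

56197.45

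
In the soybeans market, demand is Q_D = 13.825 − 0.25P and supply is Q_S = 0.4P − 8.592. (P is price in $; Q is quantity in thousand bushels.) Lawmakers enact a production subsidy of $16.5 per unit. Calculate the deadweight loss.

In inverse form: demand P = 55.3 − 4Q, supply P = 21.48 + 2.5Q.
Competitive equilibrium: 55.3 − 4Q = 21.48 + 2.5Q → Q* = 5.2031, P* = 34.4877.
The subsidy lowers effective supply by 16.5: P = 4.98 + 2.5Q.
New quantity: 55.3 − 4Q = 4.98 + 2.5Q → Q' = 7.7415.
Overproduction ΔQ = 7.7415 − 5.2031 = 2.5384; wedge = subsidy = 16.5.
DWL = ½ × 2.5384 × 16.5 = $20.94 thousand.

$20.94 thousand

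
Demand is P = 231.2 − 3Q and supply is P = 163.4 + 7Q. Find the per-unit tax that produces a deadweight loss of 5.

10

Competitive equilibrium: 231.2 − 3Q = 163.4 + 7Q → Q* = 6.78, P* = 210.86.
A tax t gives ΔQ = t/10 and wedge t, so DWL = t²/20.
t²/20 = 5 → t² = 100 → t = 10.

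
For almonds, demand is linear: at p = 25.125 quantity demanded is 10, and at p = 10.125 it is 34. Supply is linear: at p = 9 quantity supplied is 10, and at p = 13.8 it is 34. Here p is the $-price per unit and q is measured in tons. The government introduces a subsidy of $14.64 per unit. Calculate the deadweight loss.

Demand slope = (10.125 − 25.125)/(34 − 10) = −0.625, so p = 31.375 − 0.625q.
Supply slope = (13.8 − 9)/(34 − 10) = 0.2, so p = 7 + 0.2q.
Competitive equilibrium: 31.375 − 0.625q = 7 + 0.2q → q* = 29.5455, p* = 12.9091.
The subsidy lowers effective supply by 14.64: p = 0.2q − 7.64.
New quantity: 31.375 − 0.625q = 0.2q − 7.64 → q' = 47.2909.
Overproduction Δq = 47.2909 − 29.5455 = 17.7454; wedge = subsidy = 14.64.
DWL = ½ × 17.7454 × 14.64 = $129.90.

$129.90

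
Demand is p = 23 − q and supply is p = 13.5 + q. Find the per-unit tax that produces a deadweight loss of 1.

2

Competitive equilibrium: 23 − q = 13.5 + q → q* = 4.75, p* = 18.25.
A tax t gives Δq = t/2 and wedge t, so DWL = t²/4.
t²/4 = 1 → t² = 4 → t = 2.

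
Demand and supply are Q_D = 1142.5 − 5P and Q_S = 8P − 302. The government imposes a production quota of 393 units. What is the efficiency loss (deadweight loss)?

In inverse form: demand P = 228.5 − 0.2Q, supply P = 37.75 + 0.125Q.
Competitive equilibrium: 228.5 − 0.2Q = 37.75 + 0.125Q → Q* = 586.9231, P* = 111.1154.
At Q = 393: demand price = 228.5 − 0.2·393 = 149.9; supply price = 37.75 + 0.125·393 = 86.875.
ΔQ = 586.9231 − 393 = 193.9231; wedge = 149.9 − 86.875 = 63.025.
DWL = ½ × 193.9231 × 63.025 = 6111.

6111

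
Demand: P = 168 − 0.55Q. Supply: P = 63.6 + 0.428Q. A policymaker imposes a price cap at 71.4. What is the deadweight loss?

3832.06

Competitive equilibrium: 168 − 0.55Q = 63.6 + 0.428Q → Q* = 106.7485, P* = 109.2883.
At the ceiling P = 71.4, quantity supplied = (71.4 − 63.6)/0.428 = 18.2243.
Willingness to pay at Q' = 18.2243: 168 − 0.55·18.2243 = 157.9766.
ΔQ = 106.7485 − 18.2243 = 88.5242; wedge = 157.9766 − 71.4 = 86.5766.
Deadweight loss = ½ × 88.5242 × 86.5766 = 3832.06.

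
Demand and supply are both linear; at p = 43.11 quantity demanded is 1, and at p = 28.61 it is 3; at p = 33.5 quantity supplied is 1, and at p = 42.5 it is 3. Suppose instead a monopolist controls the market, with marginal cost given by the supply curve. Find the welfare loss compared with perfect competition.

Demand slope = (28.61 − 43.11)/(3 − 1) = −7.25, so p = 50.36 − 7.25q.
Supply slope = (42.5 − 33.5)/(3 − 1) = 4.5, so p = 29 + 4.5q.
Competitive equilibrium: 50.36 − 7.25q = 29 + 4.5q → q* = 1.8179, p* = 37.1804.
Marginal revenue: MR = 50.36 − 14.5q. Set MR = MC: 50.36 − 14.5q = 29 + 4.5q → q_m = 1.1242.
Price p_m = 50.36 − 7.25·1.1242 = 42.2096; MC(q_m) = 29 + 4.5·1.1242 = 34.0589.
Competitive q* = 1.8179, so Δq = 0.6937; wedge = 42.2096 − 34.0589 = 8.1507.
Deadweight loss = ½ × 0.6937 × 8.1507 = 2.83.

2.83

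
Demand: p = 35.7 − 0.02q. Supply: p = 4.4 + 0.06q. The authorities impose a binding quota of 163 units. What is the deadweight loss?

2083.92

Competitive equilibrium: 35.7 − 0.02q = 4.4 + 0.06q → q* = 391.25, p* = 27.875.
At q = 163: demand price = 35.7 − 0.02·163 = 32.44; supply price = 4.4 + 0.06·163 = 14.18.
Δq = 391.25 − 163 = 228.25; wedge = 32.44 − 14.18 = 18.26.
The triangle = ½ × 228.25 × 18.26 = 2083.92.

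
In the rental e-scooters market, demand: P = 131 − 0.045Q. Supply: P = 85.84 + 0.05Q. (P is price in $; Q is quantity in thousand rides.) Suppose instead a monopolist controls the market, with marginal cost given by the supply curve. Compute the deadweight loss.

Competitive equilibrium: 131 − 0.045Q = 85.84 + 0.05Q → Q* = 475.3684, P* = 109.6084.
Marginal revenue: MR = 131 − 0.09Q. Set MR = MC: 131 − 0.09Q = 85.84 + 0.05Q → Q_m = 322.5714.
Price P_m = 131 − 0.045·322.5714 = 116.4843; MC(Q_m) = 85.84 + 0.05·322.5714 = 101.9686.
Competitive Q* = 475.3684, so ΔQ = 152.797; wedge = 116.4843 − 101.9686 = 14.5157.
Deadweight loss = ½ × 152.797 × 14.5157 = $1108.98 thousand.

$1108.98 thousand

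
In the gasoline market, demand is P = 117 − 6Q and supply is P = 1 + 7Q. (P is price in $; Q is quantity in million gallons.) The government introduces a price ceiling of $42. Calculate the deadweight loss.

$61.10 million

Competitive equilibrium: 117 − 6Q = 1 + 7Q → Q* = 8.9231, P* = 63.4615.
At the ceiling P = 42, quantity supplied = (42 − 1)/7 = 5.8571.
Willingness to pay at Q' = 5.8571: 117 − 6·5.8571 = 81.8574.
ΔQ = 8.9231 − 5.8571 = 3.066; wedge = 81.8574 − 42 = 39.8574.
DWL = ½ × 3.066 × 39.8574 = $61.10 million.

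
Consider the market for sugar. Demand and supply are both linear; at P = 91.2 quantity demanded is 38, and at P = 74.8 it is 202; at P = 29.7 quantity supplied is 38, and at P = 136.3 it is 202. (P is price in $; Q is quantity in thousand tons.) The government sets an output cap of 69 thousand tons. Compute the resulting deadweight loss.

$975.375 thousand

Demand slope = (74.8 − 91.2)/(202 − 38) = −0.1, so P = 95 − 0.1Q.
Supply slope = (136.3 − 29.7)/(202 − 38) = 0.65, so P = 5 + 0.65Q.
Competitive equilibrium: 95 − 0.1Q = 5 + 0.65Q → Q* = 120, P* = 83.
At Q = 69: demand price = 95 − 0.1·69 = 88.1; supply price = 5 + 0.65·69 = 49.85.
ΔQ = 120 − 69 = 51; wedge = 88.1 − 49.85 = 38.25.
The triangle = ½ × 51 × 38.25 = $975.375 thousand.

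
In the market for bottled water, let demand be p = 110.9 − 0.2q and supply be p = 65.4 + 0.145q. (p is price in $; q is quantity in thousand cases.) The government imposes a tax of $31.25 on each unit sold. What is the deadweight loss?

$1415.31 thousand

Competitive equilibrium: 110.9 − 0.2q = 65.4 + 0.145q → q* = 131.8841, p* = 84.5232.
With the tax, the buyer price exceeds the seller price by 31.25: (110.9 − 0.2q) − (65.4 + 0.145q) = 31.25 → q' = 41.3043.
Δq = 131.8841 − 41.3043 = 90.5798; the wedge equals the tax, 31.25.
The triangle = ½ × 90.5798 × 31.25 = $1415.31 thousand.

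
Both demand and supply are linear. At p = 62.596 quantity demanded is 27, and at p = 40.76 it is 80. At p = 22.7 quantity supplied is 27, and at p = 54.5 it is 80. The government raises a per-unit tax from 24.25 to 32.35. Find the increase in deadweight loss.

226.51

Demand slope = (40.76 − 62.596)/(80 − 27) = −0.412, so p = 73.72 − 0.412q.
Supply slope = (54.5 − 22.7)/(80 − 27) = 0.6, so p = 6.5 + 0.6q.
Competitive equilibrium: 73.72 − 0.412q = 6.5 + 0.6q → q* = 66.4229, p* = 46.3538.
For a per-unit tax t: Δq = t/1.012, so DWL = ½·t·(t/1.012) = t²/2.024.
At t = 24.25: DWL = 290.545. At t = 32.35: DWL = 517.057.
Increase = 517.057 − 290.545 = 226.51.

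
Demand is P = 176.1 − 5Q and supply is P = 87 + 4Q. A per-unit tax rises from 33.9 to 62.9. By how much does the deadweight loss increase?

Competitive equilibrium: 176.1 − 5Q = 87 + 4Q → Q* = 9.9, P* = 126.6.
For a per-unit tax t: ΔQ = t/9, so DWL = ½·t·(t/9) = t²/18.
At t = 33.9: DWL = 63.845. At t = 62.9: DWL = 219.801.
Increase = 219.801 − 63.845 = 155.96.

155.96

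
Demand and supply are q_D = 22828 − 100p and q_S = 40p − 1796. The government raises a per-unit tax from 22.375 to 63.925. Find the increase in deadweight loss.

51225.21

In inverse form: demand p = 228.28 − 0.01q, supply p = 44.9 + 0.025q.
Competitive equilibrium: 228.28 − 0.01q = 44.9 + 0.025q → q* = 5239.4286, p* = 175.8857.
For a per-unit tax t: Δq = t/0.035, so DWL = ½·t·(t/0.035) = t²/0.07.
At t = 22.375: DWL = 7152.009. At t = 63.925: DWL = 58377.223.
Increase = 58377.223 − 7152.009 = 51225.21.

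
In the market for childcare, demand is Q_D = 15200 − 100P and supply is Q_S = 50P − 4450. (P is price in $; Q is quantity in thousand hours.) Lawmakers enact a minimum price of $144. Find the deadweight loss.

In inverse form: demand P = 152 − 0.01Q, supply P = 89 + 0.02Q.
Competitive equilibrium: 152 − 0.01Q = 89 + 0.02Q → Q* = 2100, P* = 131.
At the floor P = 144, quantity demanded = (152 − 144)/0.01 = 800.
Sellers' marginal cost at Q' = 800: 89 + 0.02·800 = 105.
ΔQ = 2100 − 800 = 1300; wedge = 144 − 105 = 39.
Welfare loss = ½ × 1300 × 39 = $25350 thousand.

$25350 thousand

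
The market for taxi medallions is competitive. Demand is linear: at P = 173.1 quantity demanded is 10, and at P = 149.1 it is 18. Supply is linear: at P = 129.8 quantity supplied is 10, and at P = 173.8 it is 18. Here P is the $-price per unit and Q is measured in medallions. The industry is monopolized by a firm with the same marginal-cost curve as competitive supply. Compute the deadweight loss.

Demand slope = (149.1 − 173.1)/(18 − 10) = −3, so P = 203.1 − 3Q.
Supply slope = (173.8 − 129.8)/(18 − 10) = 5.5, so P = 74.8 + 5.5Q.
Competitive equilibrium: 203.1 − 3Q = 74.8 + 5.5Q → Q* = 15.09412, P* = 157.81765.
Marginal revenue: MR = 203.1 − 6Q. Set MR = MC: 203.1 − 6Q = 74.8 + 5.5Q → Q_m = 11.15652.
Price P_m = 203.1 − 3·11.15652 = 169.63044; MC(Q_m) = 74.8 + 5.5·11.15652 = 136.16086.
Competitive Q* = 15.09412, so ΔQ = 3.9376; wedge = 169.63044 − 136.16086 = 33.46958.
Deadweight loss = ½ × 3.9376 × 33.46958 = $65.89.

$65.89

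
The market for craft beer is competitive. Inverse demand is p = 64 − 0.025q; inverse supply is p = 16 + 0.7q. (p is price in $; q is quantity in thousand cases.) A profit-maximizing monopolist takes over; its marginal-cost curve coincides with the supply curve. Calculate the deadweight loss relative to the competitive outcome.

Competitive equilibrium: 64 − 0.025q = 16 + 0.7q → q* = 66.2069, p* = 62.3448.
Marginal revenue: MR = 64 − 0.05q. Set MR = MC: 64 − 0.05q = 16 + 0.7q → q_m = 64.
Price p_m = 64 − 0.025·64 = 62.4; MC(q_m) = 16 + 0.7·64 = 60.8.
Competitive q* = 66.2069, so Δq = 2.2069; wedge = 62.4 − 60.8 = 1.6.
Welfare loss = ½ × 2.2069 × 1.6 = $1.77 thousand.

$1.77 thousand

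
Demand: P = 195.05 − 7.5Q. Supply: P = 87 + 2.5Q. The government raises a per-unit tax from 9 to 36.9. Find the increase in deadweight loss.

64.03

Competitive equilibrium: 195.05 − 7.5Q = 87 + 2.5Q → Q* = 10.805, P* = 114.0125.
For a per-unit tax t: ΔQ = t/10, so DWL = ½·t·(t/10) = t²/20.
At t = 9: DWL = 4.05. At t = 36.9: DWL = 68.081.
Increase = 68.081 − 4.05 = 64.03.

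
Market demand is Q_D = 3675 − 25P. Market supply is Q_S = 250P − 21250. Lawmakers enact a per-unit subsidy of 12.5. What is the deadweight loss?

In inverse form: demand P = 147 − 0.04Q, supply P = 85 + 0.004Q.
Competitive equilibrium: 147 − 0.04Q = 85 + 0.004Q → Q* = 1409.0909, P* = 90.6364.
The subsidy lowers effective supply by 12.5: P = 72.5 + 0.004Q.
New quantity: 147 − 0.04Q = 72.5 + 0.004Q → Q' = 1693.1818.
Overproduction ΔQ = 1693.1818 − 1409.0909 = 284.0909; wedge = subsidy = 12.5.
The triangle = ½ × 284.0909 × 12.5 = 1775.57.

1775.57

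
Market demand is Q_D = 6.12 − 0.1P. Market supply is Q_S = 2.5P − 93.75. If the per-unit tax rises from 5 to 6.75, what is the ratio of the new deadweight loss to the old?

In inverse form: demand P = 61.2 − 10Q, supply P = 37.5 + 0.4Q.
Competitive equilibrium: 61.2 − 10Q = 37.5 + 0.4Q → Q* = 2.2788, P* = 38.4115.
For a per-unit tax t: ΔQ = t/10.4, so DWL = ½·t·(t/10.4) = t²/20.8.
At t = 5: DWL = 1.202. At t = 6.75: DWL = 2.191.
Ratio = (6.75/5)² = 1.8225.

1.8225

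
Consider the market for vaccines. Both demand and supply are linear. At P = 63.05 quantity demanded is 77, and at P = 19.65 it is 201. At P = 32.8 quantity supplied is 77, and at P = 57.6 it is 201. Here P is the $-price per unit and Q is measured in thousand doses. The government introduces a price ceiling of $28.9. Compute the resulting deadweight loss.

$1526.32 thousand

Demand slope = (19.65 − 63.05)/(201 − 77) = −0.35, so P = 90 − 0.35Q.
Supply slope = (57.6 − 32.8)/(201 − 77) = 0.2, so P = 17.4 + 0.2Q.
Competitive equilibrium: 90 − 0.35Q = 17.4 + 0.2Q → Q* = 132, P* = 43.8.
At the ceiling P = 28.9, quantity supplied = (28.9 − 17.4)/0.2 = 57.5.
Willingness to pay at Q' = 57.5: 90 − 0.35·57.5 = 69.875.
ΔQ = 132 − 57.5 = 74.5; wedge = 69.875 − 28.9 = 40.975.
Welfare loss = ½ × 74.5 × 40.975 = $1526.32 thousand.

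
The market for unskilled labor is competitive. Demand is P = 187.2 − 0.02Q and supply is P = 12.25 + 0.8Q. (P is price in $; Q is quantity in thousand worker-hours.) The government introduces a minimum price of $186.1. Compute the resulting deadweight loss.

Competitive equilibrium: 187.2 − 0.02Q = 12.25 + 0.8Q → Q* = 213.3537, P* = 182.9329.
At the floor P = 186.1, quantity demanded = (187.2 − 186.1)/0.02 = 55.
Sellers' marginal cost at Q' = 55: 12.25 + 0.8·55 = 56.25.
ΔQ = 213.3537 − 55 = 158.3537; wedge = 186.1 − 56.25 = 129.85.
Welfare loss = ½ × 158.3537 × 129.85 = $10281.11 thousand.

$10281.11 thousand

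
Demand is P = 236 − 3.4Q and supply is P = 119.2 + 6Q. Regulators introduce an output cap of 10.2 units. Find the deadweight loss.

23.28

Competitive equilibrium: 236 − 3.4Q = 119.2 + 6Q → Q* = 12.4255, P* = 193.7532.
At Q = 10.2: demand price = 236 − 3.4·10.2 = 201.32; supply price = 119.2 + 6·10.2 = 180.4.
ΔQ = 12.4255 − 10.2 = 2.2255; wedge = 201.32 − 180.4 = 20.92.
Welfare loss = ½ × 2.2255 × 20.92 = 23.28.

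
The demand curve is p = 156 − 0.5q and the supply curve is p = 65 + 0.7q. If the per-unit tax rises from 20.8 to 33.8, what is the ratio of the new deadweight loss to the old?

2.641

Competitive equilibrium: 156 − 0.5q = 65 + 0.7q → q* = 75.8333, p* = 118.0833.
For a per-unit tax t: Δq = t/1.2, so DWL = ½·t·(t/1.2) = t²/2.4.
At t = 20.8: DWL = 180.267. At t = 33.8: DWL = 476.017.
Ratio = (33.8/20.8)² = 2.641.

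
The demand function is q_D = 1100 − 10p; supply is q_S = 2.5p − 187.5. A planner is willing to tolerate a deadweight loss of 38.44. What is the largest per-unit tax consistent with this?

6.2

In inverse form: demand p = 110 − 0.1q, supply p = 75 + 0.4q.
Competitive equilibrium: 110 − 0.1q = 75 + 0.4q → q* = 70, p* = 103.
A tax t gives Δq = t/0.5 and wedge t, so DWL = t²/1.
t²/1 = 38.44 → t² = 38.44 → t = 6.2.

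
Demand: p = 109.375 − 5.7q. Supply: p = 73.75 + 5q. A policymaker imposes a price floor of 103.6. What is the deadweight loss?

Competitive equilibrium: 109.375 − 5.7q = 73.75 + 5q → q* = 3.3294, p* = 90.3972.
At the floor p = 103.6, quantity demanded = (109.375 − 103.6)/5.7 = 1.0132.
Sellers' marginal cost at q' = 1.0132: 73.75 + 5·1.0132 = 78.816.
Δq = 3.3294 − 1.0132 = 2.3162; wedge = 103.6 − 78.816 = 24.784.
Deadweight loss = ½ × 2.3162 × 24.784 = 28.70.

28.70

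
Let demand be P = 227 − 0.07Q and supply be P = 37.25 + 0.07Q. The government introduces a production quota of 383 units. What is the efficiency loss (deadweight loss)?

Competitive equilibrium: 227 − 0.07Q = 37.25 + 0.07Q → Q* = 1355.3571, P* = 132.125.
At Q = 383: demand price = 227 − 0.07·383 = 200.19; supply price = 37.25 + 0.07·383 = 64.06.
ΔQ = 1355.3571 − 383 = 972.3571; wedge = 200.19 − 64.06 = 136.13.
DWL = ½ × 972.3571 × 136.13 = 66183.49.

66183.49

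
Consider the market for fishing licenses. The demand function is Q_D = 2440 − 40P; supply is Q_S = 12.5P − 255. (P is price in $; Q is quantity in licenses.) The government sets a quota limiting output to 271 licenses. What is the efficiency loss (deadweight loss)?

$702.39

In inverse form: demand P = 61 − 0.025Q, supply P = 20.4 + 0.08Q.
Competitive equilibrium: 61 − 0.025Q = 20.4 + 0.08Q → Q* = 386.6667, P* = 51.3333.
At Q = 271: demand price = 61 − 0.025·271 = 54.225; supply price = 20.4 + 0.08·271 = 42.08.
ΔQ = 386.6667 − 271 = 115.6667; wedge = 54.225 − 42.08 = 12.145.
Welfare loss = ½ × 115.6667 × 12.145 = $702.39.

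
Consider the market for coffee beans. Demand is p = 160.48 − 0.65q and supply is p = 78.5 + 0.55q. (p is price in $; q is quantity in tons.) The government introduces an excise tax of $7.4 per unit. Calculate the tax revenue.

Competitive equilibrium: 160.48 − 0.65q = 78.5 + 0.55q → q* = 68.3167, p* = 116.0742.
With the tax, the buyer price exceeds the seller price by 7.4: (160.48 − 0.65q) − (78.5 + 0.55q) = 7.4 → q' = 62.15.
Tax revenue = 7.4 × 62.15 = $459.91.

$459.91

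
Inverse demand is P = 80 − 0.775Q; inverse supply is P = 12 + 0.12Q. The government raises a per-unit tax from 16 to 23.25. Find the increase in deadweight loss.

158.97

Competitive equilibrium: 80 − 0.775Q = 12 + 0.12Q → Q* = 75.9777, P* = 21.1173.
For a per-unit tax t: ΔQ = t/0.895, so DWL = ½·t·(t/0.895) = t²/1.79.
At t = 16: DWL = 143.017. At t = 23.25: DWL = 301.99.
Increase = 301.99 − 143.017 = 158.97.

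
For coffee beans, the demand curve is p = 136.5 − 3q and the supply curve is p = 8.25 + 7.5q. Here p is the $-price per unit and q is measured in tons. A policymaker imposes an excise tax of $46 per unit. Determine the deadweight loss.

Competitive equilibrium: 136.5 − 3q = 8.25 + 7.5q → q* = 12.2143, p* = 99.8571.
With the tax, the buyer price exceeds the seller price by 46: (136.5 − 3q) − (8.25 + 7.5q) = 46 → q' = 7.8333.
Δq = 12.2143 − 7.8333 = 4.381; the wedge equals the tax, 46.
Welfare loss = ½ × 4.381 × 46 = $100.76.

$100.76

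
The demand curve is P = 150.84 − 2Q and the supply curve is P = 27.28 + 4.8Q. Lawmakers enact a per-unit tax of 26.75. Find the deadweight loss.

52.61

Competitive equilibrium: 150.84 − 2Q = 27.28 + 4.8Q → Q* = 18.1706, P* = 114.4988.
With the tax, the buyer price exceeds the seller price by 26.75: (150.84 − 2Q) − (27.28 + 4.8Q) = 26.75 → Q' = 14.2368.
ΔQ = 18.1706 − 14.2368 = 3.9338; the wedge equals the tax, 26.75.
The triangle = ½ × 3.9338 × 26.75 = 52.61.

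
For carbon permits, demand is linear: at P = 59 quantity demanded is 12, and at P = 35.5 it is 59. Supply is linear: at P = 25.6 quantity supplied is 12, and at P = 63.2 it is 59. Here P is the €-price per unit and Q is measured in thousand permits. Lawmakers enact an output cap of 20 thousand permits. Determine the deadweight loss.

€203.46 thousand

Demand slope = (35.5 − 59)/(59 − 12) = −0.5, so P = 65 − 0.5Q.
Supply slope = (63.2 − 25.6)/(59 − 12) = 0.8, so P = 16 + 0.8Q.
Competitive equilibrium: 65 − 0.5Q = 16 + 0.8Q → Q* = 37.6923, P* = 46.1538.
At Q = 20: demand price = 65 − 0.5·20 = 55; supply price = 16 + 0.8·20 = 32.
ΔQ = 37.6923 − 20 = 17.6923; wedge = 55 − 32 = 23.
Deadweight loss = ½ × 17.6923 × 23 = €203.46 thousand.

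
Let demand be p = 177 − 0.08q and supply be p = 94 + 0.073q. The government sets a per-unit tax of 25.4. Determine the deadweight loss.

2108.37

Competitive equilibrium: 177 − 0.08q = 94 + 0.073q → q* = 542.4837, p* = 133.6013.
With the tax, the buyer price exceeds the seller price by 25.4: (177 − 0.08q) − (94 + 0.073q) = 25.4 → q' = 376.4706.
Δq = 542.4837 − 376.4706 = 166.0131; the wedge equals the tax, 25.4.
Deadweight loss = ½ × 166.0131 × 25.4 = 2108.37.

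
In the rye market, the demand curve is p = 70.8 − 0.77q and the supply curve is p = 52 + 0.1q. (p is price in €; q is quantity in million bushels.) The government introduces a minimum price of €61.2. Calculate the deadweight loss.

€36.35 million

Competitive equilibrium: 70.8 − 0.77q = 52 + 0.1q → q* = 21.6092, p* = 54.1609.
At the floor p = 61.2, quantity demanded = (70.8 − 61.2)/0.77 = 12.4675.
Sellers' marginal cost at q' = 12.4675: 52 + 0.1·12.4675 = 53.2468.
Δq = 21.6092 − 12.4675 = 9.1417; wedge = 61.2 − 53.2468 = 7.9532.
Welfare loss = ½ × 9.1417 × 7.9532 = €36.35 million.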